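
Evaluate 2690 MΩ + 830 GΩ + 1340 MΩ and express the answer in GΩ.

834.03 GΩ

In GΩ:
  2690 MΩ = 2690 × 10^-3 GΩ = 2.69
  830 GΩ → 830
  1340 MΩ = 1340 × 10^-3 GΩ = 1.34
Sum: 2.69 + 830 + 1.34 = 834.03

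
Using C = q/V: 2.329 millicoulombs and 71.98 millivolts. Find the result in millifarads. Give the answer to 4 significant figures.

(2.329 × 10⁻³) / (71.98 × 10⁻³) = 0.0323562 F

32.36 millifarads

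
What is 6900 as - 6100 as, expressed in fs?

In fs:
  6900 as = 6900e-3 fs = 6.9
  6100 as = 6100e-3 fs = 6.1
Difference: 6.9 - 6.1 = 0.8

0.8 fs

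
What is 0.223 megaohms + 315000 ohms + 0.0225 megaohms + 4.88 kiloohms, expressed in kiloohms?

565.38 kiloohms

In kiloohms:
  0.223 megaohms = 0.223 × 10³ kiloohms = 223
  315000 ohms = 315000 × 10⁻³ kiloohms = 315
  0.0225 megaohms = 0.0225 × 10³ kiloohms = 22.5
  4.88 kiloohms → 4.88
Sum: 223 + 315 + 22.5 + 4.88 = 565.38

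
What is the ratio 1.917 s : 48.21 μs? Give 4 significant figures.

(1.917) / (48.21e-6) = 0.039764e6

39760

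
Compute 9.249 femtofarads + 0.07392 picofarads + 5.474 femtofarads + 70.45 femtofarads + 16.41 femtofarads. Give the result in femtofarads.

175.503 femtofarads

In femtofarads:
  9.249 femtofarads → 9.249
  0.07392 picofarads = 0.07392 × 10³ femtofarads = 73.92
  5.474 femtofarads → 5.474
  70.45 femtofarads → 70.45
  16.41 femtofarads → 16.41
Sum: 9.249 + 73.92 + 5.474 + 70.45 + 16.41 = 175.503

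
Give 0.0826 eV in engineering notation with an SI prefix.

82.6 meV

= 82.6e-3 eV; 1e-3 is milli.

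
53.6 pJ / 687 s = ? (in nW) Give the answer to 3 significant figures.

(53.6e-12) / (687) = 0.07802e-12 W

0.0000780 nW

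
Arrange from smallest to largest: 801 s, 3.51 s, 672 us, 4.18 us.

4.18 us < 672 us < 3.51 s < 801 s

801 s = 801 s
3.51 s = 3.51 s
672 us = 0.000672 s
4.18 us = 0.00000418 s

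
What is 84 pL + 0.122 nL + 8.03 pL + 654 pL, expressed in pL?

868.03 pL

In pL:
  84 pL → 84
  0.122 nL = 0.122 × 10^3 pL = 122
  8.03 pL → 8.03
  654 pL → 654
Sum: 84 + 122 + 8.03 + 654 = 868.03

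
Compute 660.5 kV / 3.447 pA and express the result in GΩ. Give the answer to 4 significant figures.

191600000 GΩ

(660.5 × 10^3) / (3.447 × 10^-12) = 191.616 × 10^15 Ω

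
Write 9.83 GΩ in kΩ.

9830000 kΩ

giga = 10⁹, kilo = 10³; factor is 10⁶.
9.83 × 10⁶ = 9830000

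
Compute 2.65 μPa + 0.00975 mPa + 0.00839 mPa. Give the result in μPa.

In μPa:
  2.65 μPa → 2.65
  0.00975 mPa = 0.00975 × 10^3 μPa = 9.75
  0.00839 mPa = 0.00839 × 10^3 μPa = 8.39
Sum: 2.65 + 9.75 + 8.39 = 20.79

20.79 μPa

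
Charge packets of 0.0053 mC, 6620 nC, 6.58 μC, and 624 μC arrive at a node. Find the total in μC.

In μC:
  0.0053 mC = 0.0053 × 10^3 μC = 5.3
  6620 nC = 6620 × 10^-3 μC = 6.62
  6.58 μC → 6.58
  624 μC → 624
Sum: 5.3 + 6.62 + 6.58 + 624 = 642.5

642.5 μC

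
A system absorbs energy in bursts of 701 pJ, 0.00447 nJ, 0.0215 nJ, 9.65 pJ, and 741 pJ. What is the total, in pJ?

In pJ:
  701 pJ → 701
  0.00447 nJ = 0.00447 × 10³ pJ = 4.47
  0.0215 nJ = 0.0215 × 10³ pJ = 21.5
  9.65 pJ → 9.65
  741 pJ → 741
Sum: 701 + 4.47 + 21.5 + 9.65 + 741 = 1477.62

1477.62 pJ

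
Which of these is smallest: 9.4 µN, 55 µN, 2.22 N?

9.4 µN

9.4 µN = 0.0000094 N
55 µN = 0.000055 N
2.22 N = 2.22 N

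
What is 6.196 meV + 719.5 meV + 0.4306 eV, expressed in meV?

1156.296 meV

In meV:
  6.196 meV → 6.196
  719.5 meV → 719.5
  0.4306 eV = 0.4306 × 10^3 meV = 430.6
Sum: 6.196 + 719.5 + 430.6 = 1156.296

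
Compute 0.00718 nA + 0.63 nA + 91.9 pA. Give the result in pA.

729.08 pA

In pA:
  0.00718 nA = 0.00718 × 10^3 pA = 7.18
  0.63 nA = 0.63 × 10^3 pA = 630
  91.9 pA → 91.9
Sum: 7.18 + 630 + 91.9 = 729.08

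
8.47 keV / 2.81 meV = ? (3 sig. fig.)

3010000

(8.47 × 10³) / (2.81 × 10⁻³) = 3.014 × 10⁶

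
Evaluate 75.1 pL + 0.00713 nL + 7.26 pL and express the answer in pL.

In pL:
  75.1 pL → 75.1
  0.00713 nL = 0.00713e3 pL = 7.13
  7.26 pL → 7.26
Sum: 75.1 + 7.13 + 7.26 = 89.49

89.49 pL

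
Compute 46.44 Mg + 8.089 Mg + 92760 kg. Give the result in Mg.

In Mg:
  46.44 Mg → 46.44
  8.089 Mg → 8.089
  92760 kg = 92760 × 10^-3 Mg = 92.76
Sum: 46.44 + 8.089 + 92.76 = 147.289

147.289 Mg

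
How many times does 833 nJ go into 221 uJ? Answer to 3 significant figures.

(221 × 10^-6) / (833 × 10^-9) = 0.2653 × 10^3

265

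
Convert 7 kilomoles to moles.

kilo = 1e3, (no prefix) = 1e0; factor is 1e3.
7 × 1e3 = 7000

7000 moles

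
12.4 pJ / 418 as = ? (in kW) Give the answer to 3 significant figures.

(12.4 × 10⁻¹²) / (418 × 10⁻¹⁸) = 0.029665 × 10⁶ W

29.7 kW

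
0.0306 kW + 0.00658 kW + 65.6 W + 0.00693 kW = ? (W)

In W:
  0.0306 kW = 0.0306 × 10³ W = 30.6
  0.00658 kW = 0.00658 × 10³ W = 6.58
  65.6 W → 65.6
  0.00693 kW = 0.00693 × 10³ W = 6.93
Sum: 30.6 + 6.58 + 65.6 + 6.93 = 109.71

109.71 W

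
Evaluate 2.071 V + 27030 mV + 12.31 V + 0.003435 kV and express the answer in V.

44.846 V

In V:
  2.071 V → 2.071
  27030 mV = 27030 × 10^-3 V = 27.03
  12.31 V → 12.31
  0.003435 kV = 0.003435 × 10^3 V = 3.435
Sum: 2.071 + 27.03 + 12.31 + 3.435 = 44.846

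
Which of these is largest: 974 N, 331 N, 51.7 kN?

974 N = 974 N
331 N = 331 N
51.7 kN = 51700 N

51.7 kN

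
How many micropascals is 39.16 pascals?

(no prefix) = 1e0, micro = 1e-6; factor is 1e6.
39.16 × 1e6 = 39160000

39160000 micropascals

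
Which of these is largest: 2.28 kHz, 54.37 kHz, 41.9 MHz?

41.9 MHz

2.28 kHz = 2280 Hz
54.37 kHz = 54370 Hz
41.9 MHz = 41900000 Hz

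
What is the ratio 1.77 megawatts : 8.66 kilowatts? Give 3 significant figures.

(1.77e6) / (8.66e3) = 0.2044e3

204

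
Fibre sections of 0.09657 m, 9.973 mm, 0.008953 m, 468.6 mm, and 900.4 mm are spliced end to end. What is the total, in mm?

1484.496 mm

In mm:
  0.09657 m = 0.09657 × 10³ mm = 96.57
  9.973 mm → 9.973
  0.008953 m = 0.008953 × 10³ mm = 8.953
  468.6 mm → 468.6
  900.4 mm → 900.4
Sum: 96.57 + 9.973 + 8.953 + 468.6 + 900.4 = 1484.496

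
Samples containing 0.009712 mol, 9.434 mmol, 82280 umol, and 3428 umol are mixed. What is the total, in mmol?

104.854 mmol

In mmol:
  0.009712 mol = 0.009712 × 10³ mmol = 9.712
  9.434 mmol → 9.434
  82280 umol = 82280 × 10⁻³ mmol = 82.28
  3428 umol = 3428 × 10⁻³ mmol = 3.428
Sum: 9.712 + 9.434 + 82.28 + 3.428 = 104.854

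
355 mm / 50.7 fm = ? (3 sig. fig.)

7000000000000

(355 × 10^-3) / (50.7 × 10^-15) = 7.002 × 10^12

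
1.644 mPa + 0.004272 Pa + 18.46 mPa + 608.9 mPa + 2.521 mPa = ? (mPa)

In mPa:
  1.644 mPa → 1.644
  0.004272 Pa = 0.004272e3 mPa = 4.272
  18.46 mPa → 18.46
  608.9 mPa → 608.9
  2.521 mPa → 2.521
Sum: 1.644 + 4.272 + 18.46 + 608.9 + 2.521 = 635.797

635.797 mPa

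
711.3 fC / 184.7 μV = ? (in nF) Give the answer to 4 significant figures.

(711.3 × 10^-15) / (184.7 × 10^-6) = 3.85111 × 10^-9 F

3.851 nF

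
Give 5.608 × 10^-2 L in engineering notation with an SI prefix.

= 56.08 × 10^-3 L; 10^-3 is milli.

56.08 mL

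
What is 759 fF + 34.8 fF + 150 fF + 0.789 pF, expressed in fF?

In fF:
  759 fF → 759
  34.8 fF → 34.8
  150 fF → 150
  0.789 pF = 0.789 × 10³ fF = 789
Sum: 759 + 34.8 + 150 + 789 = 1732.8

1732.8 fF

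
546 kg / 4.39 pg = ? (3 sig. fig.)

(546e3) / (4.39e-12) = 124.4e15

124000000000000000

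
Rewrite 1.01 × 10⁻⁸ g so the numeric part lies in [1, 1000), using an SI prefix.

= 10.1 × 10⁻⁹ g; 10⁻⁹ is nano.

10.1 ng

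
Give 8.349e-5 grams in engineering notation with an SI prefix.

83.49 micrograms

= 83.49e-6 grams; 1e-6 is micro.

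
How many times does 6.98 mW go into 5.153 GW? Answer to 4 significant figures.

738300000000

(5.153 × 10⁹) / (6.98 × 10⁻³) = 0.73825 × 10¹²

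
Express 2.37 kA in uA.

kilo = 10³, micro = 10⁻⁶; factor is 10⁹.
2.37 × 10⁹ = 2370000000

2370000000 uA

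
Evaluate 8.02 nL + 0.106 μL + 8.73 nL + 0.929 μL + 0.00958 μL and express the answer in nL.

1061.33 nL

In nL:
  8.02 nL → 8.02
  0.106 μL = 0.106 × 10³ nL = 106
  8.73 nL → 8.73
  0.929 μL = 0.929 × 10³ nL = 929
  0.00958 μL = 0.00958 × 10³ nL = 9.58
Sum: 8.02 + 106 + 8.73 + 929 + 9.58 = 1061.33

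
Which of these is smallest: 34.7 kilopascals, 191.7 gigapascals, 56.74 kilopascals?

34.7 kilopascals = 34700 pascals
191.7 gigapascals = 191700000000 pascals
56.74 kilopascals = 56740 pascals

34.7 kilopascals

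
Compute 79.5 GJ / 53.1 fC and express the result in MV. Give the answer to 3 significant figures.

(79.5 × 10⁹) / (53.1 × 10⁻¹⁵) = 1.4972 × 10²⁴ V

1500000000000000000 MV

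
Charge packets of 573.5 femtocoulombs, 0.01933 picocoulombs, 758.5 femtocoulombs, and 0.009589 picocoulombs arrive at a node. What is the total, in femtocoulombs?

In femtocoulombs:
  573.5 femtocoulombs → 573.5
  0.01933 picocoulombs = 0.01933 × 10^3 femtocoulombs = 19.33
  758.5 femtocoulombs → 758.5
  0.009589 picocoulombs = 0.009589 × 10^3 femtocoulombs = 9.589
Sum: 573.5 + 19.33 + 758.5 + 9.589 = 1360.919

1360.919 femtocoulombs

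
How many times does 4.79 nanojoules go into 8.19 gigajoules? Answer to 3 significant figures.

1710000000000000000

(8.19 × 10⁹) / (4.79 × 10⁻⁹) = 1.71 × 10¹⁸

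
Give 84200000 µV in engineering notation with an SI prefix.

= 84.2 V; mantissa already in [1, 1000).

84.2 V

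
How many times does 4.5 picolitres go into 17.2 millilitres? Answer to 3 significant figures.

(17.2 × 10⁻³) / (4.5 × 10⁻¹²) = 3.822 × 10⁹

3820000000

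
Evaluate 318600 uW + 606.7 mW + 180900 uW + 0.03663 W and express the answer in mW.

1142.83 mW

In mW:
  318600 uW = 318600 × 10⁻³ mW = 318.6
  606.7 mW → 606.7
  180900 uW = 180900 × 10⁻³ mW = 180.9
  0.03663 W = 0.03663 × 10³ mW = 36.63
Sum: 318.6 + 606.7 + 180.9 + 36.63 = 1142.83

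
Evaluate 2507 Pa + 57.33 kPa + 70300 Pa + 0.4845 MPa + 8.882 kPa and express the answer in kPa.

In kPa:
  2507 Pa = 2507 × 10^-3 kPa = 2.507
  57.33 kPa → 57.33
  70300 Pa = 70300 × 10^-3 kPa = 70.3
  0.4845 MPa = 0.4845 × 10^3 kPa = 484.5
  8.882 kPa → 8.882
Sum: 2.507 + 57.33 + 70.3 + 484.5 + 8.882 = 623.519

623.519 kPa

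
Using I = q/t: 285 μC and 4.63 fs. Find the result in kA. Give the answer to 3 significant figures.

(285e-6) / (4.63e-15) = 61.555e9 A

61600000 kA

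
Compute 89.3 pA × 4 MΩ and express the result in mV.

89.3 × 10⁻¹² × 4 × 10⁶ = 357.2 × 10⁻⁶ V

0.3572 mV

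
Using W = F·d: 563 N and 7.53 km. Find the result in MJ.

563 × 7.53e3 = 4239.39e3 J

4.23939 MJ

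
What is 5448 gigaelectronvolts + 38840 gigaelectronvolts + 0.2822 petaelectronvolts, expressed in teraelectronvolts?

326.488 teraelectronvolts

In teraelectronvolts:
  5448 gigaelectronvolts = 5448 × 10^-3 teraelectronvolts = 5.448
  38840 gigaelectronvolts = 38840 × 10^-3 teraelectronvolts = 38.84
  0.2822 petaelectronvolts = 0.2822 × 10^3 teraelectronvolts = 282.2
Sum: 5.448 + 38.84 + 282.2 = 326.488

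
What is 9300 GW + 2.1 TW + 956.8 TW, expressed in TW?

In TW:
  9300 GW = 9300 × 10⁻³ TW = 9.3
  2.1 TW → 2.1
  956.8 TW → 956.8
Sum: 9.3 + 2.1 + 956.8 = 968.2

968.2 TW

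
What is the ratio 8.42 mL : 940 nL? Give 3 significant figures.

8960

(8.42 × 10⁻³) / (940 × 10⁻⁹) = 0.008957 × 10⁶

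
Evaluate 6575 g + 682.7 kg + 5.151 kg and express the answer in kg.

694.426 kg

In kg:
  6575 g = 6575e-3 kg = 6.575
  682.7 kg → 682.7
  5.151 kg → 5.151
Sum: 6.575 + 682.7 + 5.151 = 694.426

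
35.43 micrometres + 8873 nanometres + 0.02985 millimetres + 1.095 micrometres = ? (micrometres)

75.248 micrometres

In micrometres:
  35.43 micrometres → 35.43
  8873 nanometres = 8873 × 10^-3 micrometres = 8.873
  0.02985 millimetres = 0.02985 × 10^3 micrometres = 29.85
  1.095 micrometres → 1.095
Sum: 35.43 + 8.873 + 29.85 + 1.095 = 75.248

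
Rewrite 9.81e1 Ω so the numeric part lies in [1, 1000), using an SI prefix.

= 98.1 Ω; mantissa already in [1, 1000).

98.1 Ω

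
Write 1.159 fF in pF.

femto = 10⁻¹⁵, pico = 10⁻¹²; factor is 10⁻³.
1.159 × 10⁻³ = 0.001159

0.001159 pF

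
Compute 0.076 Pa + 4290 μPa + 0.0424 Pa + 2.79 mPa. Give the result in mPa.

In mPa:
  0.076 Pa = 0.076e3 mPa = 76
  4290 μPa = 4290e-3 mPa = 4.29
  0.0424 Pa = 0.0424e3 mPa = 42.4
  2.79 mPa → 2.79
Sum: 76 + 4.29 + 42.4 + 2.79 = 125.48

125.48 mPa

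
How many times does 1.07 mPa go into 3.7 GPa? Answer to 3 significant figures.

3460000000000

(3.7 × 10⁹) / (1.07 × 10⁻³) = 3.458 × 10¹²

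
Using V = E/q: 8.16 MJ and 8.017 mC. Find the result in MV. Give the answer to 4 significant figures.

(8.16 × 10⁶) / (8.017 × 10⁻³) = 1.01784 × 10⁹ V

1018 MV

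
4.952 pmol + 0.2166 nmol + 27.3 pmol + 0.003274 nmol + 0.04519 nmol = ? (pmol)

297.316 pmol

In pmol:
  4.952 pmol → 4.952
  0.2166 nmol = 0.2166 × 10³ pmol = 216.6
  27.3 pmol → 27.3
  0.003274 nmol = 0.003274 × 10³ pmol = 3.274
  0.04519 nmol = 0.04519 × 10³ pmol = 45.19
Sum: 4.952 + 216.6 + 27.3 + 3.274 + 45.19 = 297.316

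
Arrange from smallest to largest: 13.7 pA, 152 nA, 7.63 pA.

13.7 pA = 0.0000000000137 A
152 nA = 0.000000152 A
7.63 pA = 0.00000000000763 A

7.63 pA < 13.7 pA < 152 nA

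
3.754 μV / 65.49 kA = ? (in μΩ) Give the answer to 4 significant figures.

0.00005732 μΩ

(3.754 × 10⁻⁶) / (65.49 × 10³) = 0.0573217 × 10⁻⁹ Ω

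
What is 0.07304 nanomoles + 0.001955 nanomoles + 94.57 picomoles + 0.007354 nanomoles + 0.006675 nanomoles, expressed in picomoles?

In picomoles:
  0.07304 nanomoles = 0.07304e3 picomoles = 73.04
  0.001955 nanomoles = 0.001955e3 picomoles = 1.955
  94.57 picomoles → 94.57
  0.007354 nanomoles = 0.007354e3 picomoles = 7.354
  0.006675 nanomoles = 0.006675e3 picomoles = 6.675
Sum: 73.04 + 1.955 + 94.57 + 7.354 + 6.675 = 183.594

183.594 picomoles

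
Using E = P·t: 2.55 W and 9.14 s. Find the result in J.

2.55 × 9.14 = 23.307 J

23.307 J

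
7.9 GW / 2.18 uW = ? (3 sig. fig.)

(7.9 × 10⁹) / (2.18 × 10⁻⁶) = 3.624 × 10¹⁵

3620000000000000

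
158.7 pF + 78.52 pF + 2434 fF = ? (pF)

In pF:
  158.7 pF → 158.7
  78.52 pF → 78.52
  2434 fF = 2434e-3 pF = 2.434
Sum: 158.7 + 78.52 + 2.434 = 239.654

239.654 pF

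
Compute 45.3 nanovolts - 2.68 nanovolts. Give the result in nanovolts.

42.62 nanovolts

In nanovolts:
  45.3 nanovolts → 45.3
  2.68 nanovolts → 2.68
Difference: 45.3 - 2.68 = 42.62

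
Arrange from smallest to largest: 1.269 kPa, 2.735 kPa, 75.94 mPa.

1.269 kPa = 1269 Pa
2.735 kPa = 2735 Pa
75.94 mPa = 0.07594 Pa

75.94 mPa < 1.269 kPa < 2.735 kPa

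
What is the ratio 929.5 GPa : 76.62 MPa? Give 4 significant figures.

(929.5e9) / (76.62e6) = 12.131e3

12130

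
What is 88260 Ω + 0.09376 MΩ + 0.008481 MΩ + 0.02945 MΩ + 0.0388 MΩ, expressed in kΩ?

258.751 kΩ

In kΩ:
  88260 Ω = 88260 × 10^-3 kΩ = 88.26
  0.09376 MΩ = 0.09376 × 10^3 kΩ = 93.76
  0.008481 MΩ = 0.008481 × 10^3 kΩ = 8.481
  0.02945 MΩ = 0.02945 × 10^3 kΩ = 29.45
  0.0388 MΩ = 0.0388 × 10^3 kΩ = 38.8
Sum: 88.26 + 93.76 + 8.481 + 29.45 + 38.8 = 258.751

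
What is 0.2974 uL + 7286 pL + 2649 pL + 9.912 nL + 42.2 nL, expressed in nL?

359.447 nL

In nL:
  0.2974 uL = 0.2974 × 10³ nL = 297.4
  7286 pL = 7286 × 10⁻³ nL = 7.286
  2649 pL = 2649 × 10⁻³ nL = 2.649
  9.912 nL → 9.912
  42.2 nL → 42.2
Sum: 297.4 + 7.286 + 2.649 + 9.912 + 42.2 = 359.447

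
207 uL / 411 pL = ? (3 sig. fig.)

(207 × 10^-6) / (411 × 10^-12) = 0.5036 × 10^6

504000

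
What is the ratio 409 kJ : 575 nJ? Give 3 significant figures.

(409e3) / (575e-9) = 0.7113e12

711000000000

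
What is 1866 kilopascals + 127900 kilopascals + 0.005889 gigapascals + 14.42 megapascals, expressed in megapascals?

150.075 megapascals

In megapascals:
  1866 kilopascals = 1866 × 10^-3 megapascals = 1.866
  127900 kilopascals = 127900 × 10^-3 megapascals = 127.9
  0.005889 gigapascals = 0.005889 × 10^3 megapascals = 5.889
  14.42 megapascals → 14.42
Sum: 1.866 + 127.9 + 5.889 + 14.42 = 150.075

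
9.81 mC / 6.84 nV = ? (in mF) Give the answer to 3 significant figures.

1430000000 mF

(9.81 × 10⁻³) / (6.84 × 10⁻⁹) = 1.4342 × 10⁶ F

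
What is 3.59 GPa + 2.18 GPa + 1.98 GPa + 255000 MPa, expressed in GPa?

In GPa:
  3.59 GPa → 3.59
  2.18 GPa → 2.18
  1.98 GPa → 1.98
  255000 MPa = 255000e-3 GPa = 255
Sum: 3.59 + 2.18 + 1.98 + 255 = 262.75

262.75 GPa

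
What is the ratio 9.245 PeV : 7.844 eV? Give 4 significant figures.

(9.245e15) / (7.844) = 1.1786e15

1179000000000000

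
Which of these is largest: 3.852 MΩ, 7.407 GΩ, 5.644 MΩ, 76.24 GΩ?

3.852 MΩ = 3852000 Ω
7.407 GΩ = 7407000000 Ω
5.644 MΩ = 5644000 Ω
76.24 GΩ = 76240000000 Ω

76.24 GΩ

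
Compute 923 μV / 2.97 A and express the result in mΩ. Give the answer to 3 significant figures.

0.311 mΩ

(923 × 10⁻⁶) / (2.97) = 310.77 × 10⁻⁶ Ω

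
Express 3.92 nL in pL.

nano = 10^-9, pico = 10^-12; factor is 10^3.
3.92 × 10^3 = 3920

3920 pL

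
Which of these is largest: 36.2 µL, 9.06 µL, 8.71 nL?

36.2 µL

36.2 µL = 0.0000362 L
9.06 µL = 0.00000906 L
8.71 nL = 0.00000000871 L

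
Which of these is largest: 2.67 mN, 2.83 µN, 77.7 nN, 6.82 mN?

2.67 mN = 0.00267 N
2.83 µN = 0.00000283 N
77.7 nN = 0.0000000777 N
6.82 mN = 0.00682 N

6.82 mN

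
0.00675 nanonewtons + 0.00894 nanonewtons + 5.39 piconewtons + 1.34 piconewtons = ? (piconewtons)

In piconewtons:
  0.00675 nanonewtons = 0.00675 × 10^3 piconewtons = 6.75
  0.00894 nanonewtons = 0.00894 × 10^3 piconewtons = 8.94
  5.39 piconewtons → 5.39
  1.34 piconewtons → 1.34
Sum: 6.75 + 8.94 + 5.39 + 1.34 = 22.42

22.42 piconewtons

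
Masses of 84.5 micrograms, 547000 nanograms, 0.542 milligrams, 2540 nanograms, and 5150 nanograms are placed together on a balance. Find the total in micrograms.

In micrograms:
  84.5 micrograms → 84.5
  547000 nanograms = 547000e-3 micrograms = 547
  0.542 milligrams = 0.542e3 micrograms = 542
  2540 nanograms = 2540e-3 micrograms = 2.54
  5150 nanograms = 5150e-3 micrograms = 5.15
Sum: 84.5 + 547 + 542 + 2.54 + 5.15 = 1181.19

1181.19 micrograms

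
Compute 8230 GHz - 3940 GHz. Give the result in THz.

4.29 THz

In THz:
  8230 GHz = 8230e-3 THz = 8.23
  3940 GHz = 3940e-3 THz = 3.94
Difference: 8.23 - 3.94 = 4.29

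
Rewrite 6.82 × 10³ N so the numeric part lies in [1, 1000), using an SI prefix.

= 6.82 × 10³ N; 10³ is kilo.

6.82 kN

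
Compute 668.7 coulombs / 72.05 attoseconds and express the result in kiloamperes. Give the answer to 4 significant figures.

(668.7) / (72.05 × 10⁻¹⁸) = 9.28105 × 10¹⁸ A

9281000000000000 kiloamperes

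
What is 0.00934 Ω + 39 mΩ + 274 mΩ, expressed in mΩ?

322.34 mΩ

In mΩ:
  0.00934 Ω = 0.00934e3 mΩ = 9.34
  39 mΩ → 39
  274 mΩ → 274
Sum: 9.34 + 39 + 274 = 322.34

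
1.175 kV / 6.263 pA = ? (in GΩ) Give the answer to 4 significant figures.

(1.175 × 10^3) / (6.263 × 10^-12) = 0.18761 × 10^15 Ω

187600 GΩ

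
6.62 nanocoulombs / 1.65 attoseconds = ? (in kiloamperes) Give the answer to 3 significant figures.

(6.62e-9) / (1.65e-18) = 4.0121e9 A

4010000 kiloamperes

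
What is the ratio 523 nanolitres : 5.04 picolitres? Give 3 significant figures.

104000

(523e-9) / (5.04e-12) = 103.8e3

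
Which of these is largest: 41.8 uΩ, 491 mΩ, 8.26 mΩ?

491 mΩ

41.8 uΩ = 0.0000418 Ω
491 mΩ = 0.491 Ω
8.26 mΩ = 0.00826 Ω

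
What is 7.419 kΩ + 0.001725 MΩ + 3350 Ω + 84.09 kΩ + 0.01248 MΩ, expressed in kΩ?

109.064 kΩ

In kΩ:
  7.419 kΩ → 7.419
  0.001725 MΩ = 0.001725 × 10³ kΩ = 1.725
  3350 Ω = 3350 × 10⁻³ kΩ = 3.35
  84.09 kΩ → 84.09
  0.01248 MΩ = 0.01248 × 10³ kΩ = 12.48
Sum: 7.419 + 1.725 + 3.35 + 84.09 + 12.48 = 109.064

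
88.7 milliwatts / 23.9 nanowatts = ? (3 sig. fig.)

(88.7 × 10^-3) / (23.9 × 10^-9) = 3.711 × 10^6

3710000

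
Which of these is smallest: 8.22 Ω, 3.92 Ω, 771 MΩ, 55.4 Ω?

3.92 Ω

8.22 Ω = 8.22 Ω
3.92 Ω = 3.92 Ω
771 MΩ = 771000000 Ω
55.4 Ω = 55.4 Ω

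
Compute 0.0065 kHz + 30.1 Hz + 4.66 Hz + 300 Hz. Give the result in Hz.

In Hz:
  0.0065 kHz = 0.0065 × 10³ Hz = 6.5
  30.1 Hz → 30.1
  4.66 Hz → 4.66
  300 Hz → 300
Sum: 6.5 + 30.1 + 4.66 + 300 = 341.26

341.26 Hz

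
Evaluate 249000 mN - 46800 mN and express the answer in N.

In N:
  249000 mN = 249000 × 10⁻³ N = 249
  46800 mN = 46800 × 10⁻³ N = 46.8
Difference: 249 - 46.8 = 202.2

202.2 N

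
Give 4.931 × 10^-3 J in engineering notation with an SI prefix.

4.931 mJ

= 4.931 × 10^-3 J; 10^-3 is milli.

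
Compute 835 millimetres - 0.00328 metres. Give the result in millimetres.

831.72 millimetres

In millimetres:
  835 millimetres → 835
  0.00328 metres = 0.00328 × 10³ millimetres = 3.28
Difference: 835 - 3.28 = 831.72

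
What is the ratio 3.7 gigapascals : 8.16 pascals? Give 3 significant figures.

453000000

(3.7 × 10⁹) / (8.16) = 0.4534 × 10⁹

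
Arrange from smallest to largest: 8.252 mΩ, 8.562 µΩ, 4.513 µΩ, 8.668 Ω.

4.513 µΩ < 8.562 µΩ < 8.252 mΩ < 8.668 Ω

8.252 mΩ = 0.008252 Ω
8.562 µΩ = 0.000008562 Ω
4.513 µΩ = 0.000004513 Ω
8.668 Ω = 8.668 Ω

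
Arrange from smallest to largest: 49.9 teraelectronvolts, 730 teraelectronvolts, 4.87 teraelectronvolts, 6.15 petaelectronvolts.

4.87 teraelectronvolts < 49.9 teraelectronvolts < 730 teraelectronvolts < 6.15 petaelectronvolts

49.9 teraelectronvolts = 49900000000000 electronvolts
730 teraelectronvolts = 730000000000000 electronvolts
4.87 teraelectronvolts = 4870000000000 electronvolts
6.15 petaelectronvolts = 6150000000000000 electronvolts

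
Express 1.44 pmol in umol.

pico = 10⁻¹², micro = 10⁻⁶; factor is 10⁻⁶.
1.44 × 10⁻⁶ = 0.00000144

0.00000144 umol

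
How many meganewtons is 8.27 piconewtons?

0.00000000000000000827 meganewtons

pico = 1e-12, mega = 1e6; factor is 1e-18.
8.27 × 1e-18 = 0.00000000000000000827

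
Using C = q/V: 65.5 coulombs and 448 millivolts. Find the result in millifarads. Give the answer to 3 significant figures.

146000 millifarads

(65.5) / (448e-3) = 0.14621e3 F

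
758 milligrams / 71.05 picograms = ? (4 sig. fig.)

(758 × 10^-3) / (71.05 × 10^-12) = 10.669 × 10^9

10670000000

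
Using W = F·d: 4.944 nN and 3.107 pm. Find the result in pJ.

4.944 × 10⁻⁹ × 3.107 × 10⁻¹² = 15.361008 × 10⁻²¹ J

0.000000015361008 pJ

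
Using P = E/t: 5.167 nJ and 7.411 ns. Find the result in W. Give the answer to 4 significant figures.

(5.167 × 10⁻⁹) / (7.411 × 10⁻⁹) = 0.697207 W

0.6972 W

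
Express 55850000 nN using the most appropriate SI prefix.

= 55.85 × 10^-3 N; 10^-3 is milli.

55.85 mN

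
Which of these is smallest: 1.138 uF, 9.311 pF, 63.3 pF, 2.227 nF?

1.138 uF = 0.000001138 F
9.311 pF = 0.000000000009311 F
63.3 pF = 0.0000000000633 F
2.227 nF = 0.000000002227 F

9.311 pF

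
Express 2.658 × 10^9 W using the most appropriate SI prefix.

2.658 GW

= 2.658 × 10^9 W; 10^9 is giga.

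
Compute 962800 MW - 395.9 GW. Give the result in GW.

In GW:
  962800 MW = 962800 × 10⁻³ GW = 962.8
  395.9 GW → 395.9
Difference: 962.8 - 395.9 = 566.9

566.9 GW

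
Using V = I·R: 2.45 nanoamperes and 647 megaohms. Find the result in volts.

1.58515 volts

2.45e-9 × 647e6 = 1585.15e-3 V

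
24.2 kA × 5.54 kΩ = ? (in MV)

24.2 × 10^3 × 5.54 × 10^3 = 134.068 × 10^6 V

134.068 MV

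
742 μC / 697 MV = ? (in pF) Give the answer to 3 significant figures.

1.06 pF

(742 × 10^-6) / (697 × 10^6) = 1.0646 × 10^-12 F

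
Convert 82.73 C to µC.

82730000 µC

(no prefix) = 10^0, micro = 10^-6; factor is 10^6.
82.73 × 10^6 = 82730000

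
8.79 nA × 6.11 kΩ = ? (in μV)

53.7069 μV

8.79 × 10^-9 × 6.11 × 10^3 = 53.7069 × 10^-6 V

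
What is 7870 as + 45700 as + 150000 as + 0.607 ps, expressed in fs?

810.57 fs

In fs:
  7870 as = 7870 × 10^-3 fs = 7.87
  45700 as = 45700 × 10^-3 fs = 45.7
  150000 as = 150000 × 10^-3 fs = 150
  0.607 ps = 0.607 × 10^3 fs = 607
Sum: 7.87 + 45.7 + 150 + 607 = 810.57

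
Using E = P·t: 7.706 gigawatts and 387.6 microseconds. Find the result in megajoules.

7.706e9 × 387.6e-6 = 2986.8456e3 J

2.9868456 megajoules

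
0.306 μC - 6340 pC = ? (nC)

299.66 nC

In nC:
  0.306 μC = 0.306e3 nC = 306
  6340 pC = 6340e-3 nC = 6.34
Difference: 306 - 6.34 = 299.66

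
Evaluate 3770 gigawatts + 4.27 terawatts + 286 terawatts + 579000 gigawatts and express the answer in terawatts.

In terawatts:
  3770 gigawatts = 3770 × 10⁻³ terawatts = 3.77
  4.27 terawatts → 4.27
  286 terawatts → 286
  579000 gigawatts = 579000 × 10⁻³ terawatts = 579
Sum: 3.77 + 4.27 + 286 + 579 = 873.04

873.04 terawatts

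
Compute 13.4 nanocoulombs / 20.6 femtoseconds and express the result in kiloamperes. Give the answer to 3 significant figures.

(13.4 × 10^-9) / (20.6 × 10^-15) = 0.65049 × 10^6 A

650 kiloamperes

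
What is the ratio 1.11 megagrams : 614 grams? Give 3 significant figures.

1810

(1.11 × 10^6) / (614) = 0.001808 × 10^6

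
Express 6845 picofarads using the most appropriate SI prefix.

= 6.845e-9 farads; 1e-9 is nano.

6.845 nanofarads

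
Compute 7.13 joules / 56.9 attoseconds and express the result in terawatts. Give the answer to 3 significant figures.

125000 terawatts

(7.13) / (56.9e-18) = 0.12531e18 W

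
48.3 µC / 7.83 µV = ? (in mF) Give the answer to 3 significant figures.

(48.3 × 10⁻⁶) / (7.83 × 10⁻⁶) = 6.1686 F

6170 mF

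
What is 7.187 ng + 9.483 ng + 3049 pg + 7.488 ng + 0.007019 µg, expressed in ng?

34.226 ng

In ng:
  7.187 ng → 7.187
  9.483 ng → 9.483
  3049 pg = 3049 × 10⁻³ ng = 3.049
  7.488 ng → 7.488
  0.007019 µg = 0.007019 × 10³ ng = 7.019
Sum: 7.187 + 9.483 + 3.049 + 7.488 + 7.019 = 34.226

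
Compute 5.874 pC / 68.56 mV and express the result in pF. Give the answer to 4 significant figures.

(5.874 × 10^-12) / (68.56 × 10^-3) = 0.0856768 × 10^-9 F

85.68 pF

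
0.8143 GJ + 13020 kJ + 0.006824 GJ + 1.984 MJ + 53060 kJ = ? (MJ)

889.188 MJ

In MJ:
  0.8143 GJ = 0.8143 × 10^3 MJ = 814.3
  13020 kJ = 13020 × 10^-3 MJ = 13.02
  0.006824 GJ = 0.006824 × 10^3 MJ = 6.824
  1.984 MJ → 1.984
  53060 kJ = 53060 × 10^-3 MJ = 53.06
Sum: 814.3 + 13.02 + 6.824 + 1.984 + 53.06 = 889.188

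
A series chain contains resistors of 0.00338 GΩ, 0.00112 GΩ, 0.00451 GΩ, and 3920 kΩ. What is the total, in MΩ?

12.93 MΩ

In MΩ:
  0.00338 GΩ = 0.00338 × 10^3 MΩ = 3.38
  0.00112 GΩ = 0.00112 × 10^3 MΩ = 1.12
  0.00451 GΩ = 0.00451 × 10^3 MΩ = 4.51
  3920 kΩ = 3920 × 10^-3 MΩ = 3.92
Sum: 3.38 + 1.12 + 4.51 + 3.92 = 12.93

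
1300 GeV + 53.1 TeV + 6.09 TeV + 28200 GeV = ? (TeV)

In TeV:
  1300 GeV = 1300 × 10^-3 TeV = 1.3
  53.1 TeV → 53.1
  6.09 TeV → 6.09
  28200 GeV = 28200 × 10^-3 TeV = 28.2
Sum: 1.3 + 53.1 + 6.09 + 28.2 = 88.69

88.69 TeV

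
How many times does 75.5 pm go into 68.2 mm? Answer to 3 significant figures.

903000000

(68.2e-3) / (75.5e-12) = 0.9033e9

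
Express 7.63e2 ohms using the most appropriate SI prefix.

763 ohms

= 763 ohms; mantissa already in [1, 1000).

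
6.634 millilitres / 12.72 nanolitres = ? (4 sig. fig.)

521500

(6.634 × 10^-3) / (12.72 × 10^-9) = 0.52154 × 10^6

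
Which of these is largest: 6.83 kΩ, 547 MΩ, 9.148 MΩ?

6.83 kΩ = 6830 Ω
547 MΩ = 547000000 Ω
9.148 MΩ = 9148000 Ω

547 MΩ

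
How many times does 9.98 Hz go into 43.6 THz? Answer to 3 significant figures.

(43.6 × 10^12) / (9.98) = 4.369 × 10^12

4370000000000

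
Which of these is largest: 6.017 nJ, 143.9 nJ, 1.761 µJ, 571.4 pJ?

1.761 µJ

6.017 nJ = 0.000000006017 J
143.9 nJ = 0.0000001439 J
1.761 µJ = 0.000001761 J
571.4 pJ = 0.0000000005714 J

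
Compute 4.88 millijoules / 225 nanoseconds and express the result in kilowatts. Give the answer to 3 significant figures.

(4.88e-3) / (225e-9) = 0.021689e6 W

21.7 kilowatts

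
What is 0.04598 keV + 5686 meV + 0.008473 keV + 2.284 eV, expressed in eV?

In eV:
  0.04598 keV = 0.04598 × 10^3 eV = 45.98
  5686 meV = 5686 × 10^-3 eV = 5.686
  0.008473 keV = 0.008473 × 10^3 eV = 8.473
  2.284 eV → 2.284
Sum: 45.98 + 5.686 + 8.473 + 2.284 = 62.423

62.423 eV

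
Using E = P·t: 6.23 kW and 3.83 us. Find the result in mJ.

6.23e3 × 3.83e-6 = 23.8609e-3 J

23.8609 mJ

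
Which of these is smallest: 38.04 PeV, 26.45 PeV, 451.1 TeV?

451.1 TeV

38.04 PeV = 38040000000000000 eV
26.45 PeV = 26450000000000000 eV
451.1 TeV = 451100000000000 eV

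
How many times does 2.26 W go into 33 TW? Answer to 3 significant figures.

14600000000000

(33 × 10¹²) / (2.26) = 14.6 × 10¹²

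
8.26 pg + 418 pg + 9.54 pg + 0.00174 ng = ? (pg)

In pg:
  8.26 pg → 8.26
  418 pg → 418
  9.54 pg → 9.54
  0.00174 ng = 0.00174 × 10³ pg = 1.74
Sum: 8.26 + 418 + 9.54 + 1.74 = 437.54

437.54 pg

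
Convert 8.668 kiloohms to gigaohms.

kilo = 10^3, giga = 10^9; factor is 10^-6.
8.668 × 10^-6 = 0.000008668

0.000008668 gigaohms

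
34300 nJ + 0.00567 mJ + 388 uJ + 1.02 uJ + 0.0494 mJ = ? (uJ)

In uJ:
  34300 nJ = 34300e-3 uJ = 34.3
  0.00567 mJ = 0.00567e3 uJ = 5.67
  388 uJ → 388
  1.02 uJ → 1.02
  0.0494 mJ = 0.0494e3 uJ = 49.4
Sum: 34.3 + 5.67 + 388 + 1.02 + 49.4 = 478.39

478.39 uJ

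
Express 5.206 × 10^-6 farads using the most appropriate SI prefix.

= 5.206 × 10^-6 farads; 10^-6 is micro.

5.206 microfarads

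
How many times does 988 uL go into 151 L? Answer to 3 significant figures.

153000

(151) / (988 × 10⁻⁶) = 0.1528 × 10⁶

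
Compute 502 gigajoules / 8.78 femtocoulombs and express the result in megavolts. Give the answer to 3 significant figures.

57200000000000000000 megavolts

(502e9) / (8.78e-15) = 57.175e24 V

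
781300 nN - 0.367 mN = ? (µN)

In µN:
  781300 nN = 781300 × 10^-3 µN = 781.3
  0.367 mN = 0.367 × 10^3 µN = 367
Difference: 781.3 - 367 = 414.3

414.3 µN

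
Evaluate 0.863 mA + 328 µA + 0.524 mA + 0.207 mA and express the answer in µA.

In µA:
  0.863 mA = 0.863 × 10³ µA = 863
  328 µA → 328
  0.524 mA = 0.524 × 10³ µA = 524
  0.207 mA = 0.207 × 10³ µA = 207
Sum: 863 + 328 + 524 + 207 = 1922

1922 µA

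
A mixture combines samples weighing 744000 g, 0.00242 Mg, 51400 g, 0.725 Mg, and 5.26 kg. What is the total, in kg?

In kg:
  744000 g = 744000 × 10⁻³ kg = 744
  0.00242 Mg = 0.00242 × 10³ kg = 2.42
  51400 g = 51400 × 10⁻³ kg = 51.4
  0.725 Mg = 0.725 × 10³ kg = 725
  5.26 kg → 5.26
Sum: 744 + 2.42 + 51.4 + 725 + 5.26 = 1528.08

1528.08 kg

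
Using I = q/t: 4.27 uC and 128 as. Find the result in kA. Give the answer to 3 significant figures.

(4.27e-6) / (128e-18) = 0.033359e12 A

33400000 kA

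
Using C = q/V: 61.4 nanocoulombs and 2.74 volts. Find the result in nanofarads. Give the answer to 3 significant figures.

22.4 nanofarads

(61.4e-9) / (2.74) = 22.409e-9 F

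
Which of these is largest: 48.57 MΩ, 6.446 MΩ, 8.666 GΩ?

8.666 GΩ

48.57 MΩ = 48570000 Ω
6.446 MΩ = 6446000 Ω
8.666 GΩ = 8666000000 Ω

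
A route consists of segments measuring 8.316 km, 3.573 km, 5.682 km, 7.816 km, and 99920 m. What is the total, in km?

In km:
  8.316 km → 8.316
  3.573 km → 3.573
  5.682 km → 5.682
  7.816 km → 7.816
  99920 m = 99920 × 10⁻³ km = 99.92
Sum: 8.316 + 3.573 + 5.682 + 7.816 + 99.92 = 125.307

125.307 km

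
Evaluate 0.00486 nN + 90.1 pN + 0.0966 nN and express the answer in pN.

In pN:
  0.00486 nN = 0.00486 × 10³ pN = 4.86
  90.1 pN → 90.1
  0.0966 nN = 0.0966 × 10³ pN = 96.6
Sum: 4.86 + 90.1 + 96.6 = 191.56

191.56 pN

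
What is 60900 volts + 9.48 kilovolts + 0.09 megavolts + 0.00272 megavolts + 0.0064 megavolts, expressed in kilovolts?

In kilovolts:
  60900 volts = 60900 × 10⁻³ kilovolts = 60.9
  9.48 kilovolts → 9.48
  0.09 megavolts = 0.09 × 10³ kilovolts = 90
  0.00272 megavolts = 0.00272 × 10³ kilovolts = 2.72
  0.0064 megavolts = 0.0064 × 10³ kilovolts = 6.4
Sum: 60.9 + 9.48 + 90 + 2.72 + 6.4 = 169.5

169.5 kilovolts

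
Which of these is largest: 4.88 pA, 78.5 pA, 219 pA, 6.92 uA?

4.88 pA = 0.00000000000488 A
78.5 pA = 0.0000000000785 A
219 pA = 0.000000000219 A
6.92 uA = 0.00000692 A

6.92 uA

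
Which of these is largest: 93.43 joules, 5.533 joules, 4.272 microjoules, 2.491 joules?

93.43 joules = 93.43 joules
5.533 joules = 5.533 joules
4.272 microjoules = 0.000004272 joules
2.491 joules = 2.491 joules

93.43 joules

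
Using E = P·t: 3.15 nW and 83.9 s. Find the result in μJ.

0.264285 μJ

3.15 × 10^-9 × 83.9 = 264.285 × 10^-9 J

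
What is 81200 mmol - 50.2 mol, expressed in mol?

In mol:
  81200 mmol = 81200 × 10⁻³ mol = 81.2
  50.2 mol → 50.2
Difference: 81.2 - 50.2 = 31

31 mol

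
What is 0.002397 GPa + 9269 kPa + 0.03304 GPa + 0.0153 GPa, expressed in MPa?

60.006 MPa

In MPa:
  0.002397 GPa = 0.002397 × 10^3 MPa = 2.397
  9269 kPa = 9269 × 10^-3 MPa = 9.269
  0.03304 GPa = 0.03304 × 10^3 MPa = 33.04
  0.0153 GPa = 0.0153 × 10^3 MPa = 15.3
Sum: 2.397 + 9.269 + 33.04 + 15.3 = 60.006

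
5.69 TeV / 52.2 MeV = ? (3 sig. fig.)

(5.69e12) / (52.2e6) = 0.109e6

109000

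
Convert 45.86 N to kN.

(no prefix) = 1e0, kilo = 1e3; factor is 1e-3.
45.86 × 1e-3 = 0.04586

0.04586 kN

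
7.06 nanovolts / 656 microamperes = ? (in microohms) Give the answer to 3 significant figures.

10.8 microohms

(7.06 × 10^-9) / (656 × 10^-6) = 0.010762 × 10^-3 Ω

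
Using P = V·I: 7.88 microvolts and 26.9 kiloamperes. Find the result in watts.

7.88e-6 × 26.9e3 = 211.972e-3 W

0.211972 watts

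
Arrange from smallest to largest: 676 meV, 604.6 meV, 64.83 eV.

604.6 meV < 676 meV < 64.83 eV

676 meV = 0.676 eV
604.6 meV = 0.6046 eV
64.83 eV = 64.83 eV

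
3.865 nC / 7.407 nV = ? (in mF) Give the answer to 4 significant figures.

521.8 mF

(3.865 × 10^-9) / (7.407 × 10^-9) = 0.521804 F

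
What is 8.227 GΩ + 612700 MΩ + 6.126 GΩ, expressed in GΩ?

627.053 GΩ

In GΩ:
  8.227 GΩ → 8.227
  612700 MΩ = 612700 × 10^-3 GΩ = 612.7
  6.126 GΩ → 6.126
Sum: 8.227 + 612.7 + 6.126 = 627.053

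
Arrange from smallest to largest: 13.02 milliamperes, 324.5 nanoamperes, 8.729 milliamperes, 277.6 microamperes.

324.5 nanoamperes < 277.6 microamperes < 8.729 milliamperes < 13.02 milliamperes

13.02 milliamperes = 0.01302 amperes
324.5 nanoamperes = 0.0000003245 amperes
8.729 milliamperes = 0.008729 amperes
277.6 microamperes = 0.0002776 amperes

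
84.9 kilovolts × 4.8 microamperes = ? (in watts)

84.9 × 10^3 × 4.8 × 10^-6 = 407.52 × 10^-3 W

0.40752 watts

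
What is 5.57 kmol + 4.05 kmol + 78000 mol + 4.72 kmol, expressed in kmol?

92.34 kmol

In kmol:
  5.57 kmol → 5.57
  4.05 kmol → 4.05
  78000 mol = 78000e-3 kmol = 78
  4.72 kmol → 4.72
Sum: 5.57 + 4.05 + 78 + 4.72 = 92.34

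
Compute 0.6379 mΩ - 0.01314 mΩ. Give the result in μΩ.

624.76 μΩ

In μΩ:
  0.6379 mΩ = 0.6379 × 10^3 μΩ = 637.9
  0.01314 mΩ = 0.01314 × 10^3 μΩ = 13.14
Difference: 637.9 - 13.14 = 624.76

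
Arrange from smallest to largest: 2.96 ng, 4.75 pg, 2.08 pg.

2.96 ng = 0.00000000296 g
4.75 pg = 0.00000000000475 g
2.08 pg = 0.00000000000208 g

2.08 pg < 4.75 pg < 2.96 ng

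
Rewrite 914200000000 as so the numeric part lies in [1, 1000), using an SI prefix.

914.2 ns

= 914.2 × 10⁻⁹ s; 10⁻⁹ is nano.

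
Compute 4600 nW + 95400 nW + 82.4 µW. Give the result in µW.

182.4 µW

In µW:
  4600 nW = 4600 × 10⁻³ µW = 4.6
  95400 nW = 95400 × 10⁻³ µW = 95.4
  82.4 µW → 82.4
Sum: 4.6 + 95.4 + 82.4 = 182.4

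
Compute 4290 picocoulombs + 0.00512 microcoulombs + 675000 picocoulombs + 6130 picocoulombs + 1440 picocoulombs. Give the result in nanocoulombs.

In nanocoulombs:
  4290 picocoulombs = 4290 × 10^-3 nanocoulombs = 4.29
  0.00512 microcoulombs = 0.00512 × 10^3 nanocoulombs = 5.12
  675000 picocoulombs = 675000 × 10^-3 nanocoulombs = 675
  6130 picocoulombs = 6130 × 10^-3 nanocoulombs = 6.13
  1440 picocoulombs = 1440 × 10^-3 nanocoulombs = 1.44
Sum: 4.29 + 5.12 + 675 + 6.13 + 1.44 = 691.98

691.98 nanocoulombs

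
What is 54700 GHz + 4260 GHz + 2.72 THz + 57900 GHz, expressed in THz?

In THz:
  54700 GHz = 54700 × 10⁻³ THz = 54.7
  4260 GHz = 4260 × 10⁻³ THz = 4.26
  2.72 THz → 2.72
  57900 GHz = 57900 × 10⁻³ THz = 57.9
Sum: 54.7 + 4.26 + 2.72 + 57.9 = 119.58

119.58 THz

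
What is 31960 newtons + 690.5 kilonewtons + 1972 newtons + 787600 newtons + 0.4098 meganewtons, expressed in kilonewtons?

In kilonewtons:
  31960 newtons = 31960e-3 kilonewtons = 31.96
  690.5 kilonewtons → 690.5
  1972 newtons = 1972e-3 kilonewtons = 1.972
  787600 newtons = 787600e-3 kilonewtons = 787.6
  0.4098 meganewtons = 0.4098e3 kilonewtons = 409.8
Sum: 31.96 + 690.5 + 1.972 + 787.6 + 409.8 = 1921.832

1921.832 kilonewtons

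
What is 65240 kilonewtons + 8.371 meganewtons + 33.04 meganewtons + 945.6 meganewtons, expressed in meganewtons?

1052.251 meganewtons

In meganewtons:
  65240 kilonewtons = 65240 × 10⁻³ meganewtons = 65.24
  8.371 meganewtons → 8.371
  33.04 meganewtons → 33.04
  945.6 meganewtons → 945.6
Sum: 65.24 + 8.371 + 33.04 + 945.6 = 1052.251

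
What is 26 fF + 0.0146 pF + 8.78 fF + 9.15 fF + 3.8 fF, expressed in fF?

62.33 fF

In fF:
  26 fF → 26
  0.0146 pF = 0.0146 × 10³ fF = 14.6
  8.78 fF → 8.78
  9.15 fF → 9.15
  3.8 fF → 3.8
Sum: 26 + 14.6 + 8.78 + 9.15 + 3.8 = 62.33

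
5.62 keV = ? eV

kilo = 10^3, (no prefix) = 10^0; factor is 10^3.
5.62 × 10^3 = 5620

5620 eV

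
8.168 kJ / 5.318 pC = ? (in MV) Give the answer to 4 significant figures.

1536000000 MV

(8.168e3) / (5.318e-12) = 1.53592e15 V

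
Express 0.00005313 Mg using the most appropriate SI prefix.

53.13 g

= 53.13 g; mantissa already in [1, 1000).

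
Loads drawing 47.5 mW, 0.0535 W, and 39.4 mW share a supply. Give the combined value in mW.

140.4 mW

In mW:
  47.5 mW → 47.5
  0.0535 W = 0.0535 × 10³ mW = 53.5
  39.4 mW → 39.4
Sum: 47.5 + 53.5 + 39.4 = 140.4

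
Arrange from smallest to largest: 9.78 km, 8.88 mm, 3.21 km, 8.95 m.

8.88 mm < 8.95 m < 3.21 km < 9.78 km

9.78 km = 9780 m
8.88 mm = 0.00888 m
3.21 km = 3210 m
8.95 m = 8.95 m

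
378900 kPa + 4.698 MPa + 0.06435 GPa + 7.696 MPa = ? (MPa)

455.644 MPa

In MPa:
  378900 kPa = 378900 × 10⁻³ MPa = 378.9
  4.698 MPa → 4.698
  0.06435 GPa = 0.06435 × 10³ MPa = 64.35
  7.696 MPa → 7.696
Sum: 378.9 + 4.698 + 64.35 + 7.696 = 455.644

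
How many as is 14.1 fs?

femto = 10^-15, atto = 10^-18; factor is 10^3.
14.1 × 10^3 = 14100

14100 as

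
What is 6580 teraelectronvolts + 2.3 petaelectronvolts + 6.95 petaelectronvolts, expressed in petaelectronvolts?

15.83 petaelectronvolts

In petaelectronvolts:
  6580 teraelectronvolts = 6580 × 10^-3 petaelectronvolts = 6.58
  2.3 petaelectronvolts → 2.3
  6.95 petaelectronvolts → 6.95
Sum: 6.58 + 2.3 + 6.95 = 15.83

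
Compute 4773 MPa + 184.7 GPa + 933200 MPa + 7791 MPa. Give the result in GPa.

In GPa:
  4773 MPa = 4773 × 10⁻³ GPa = 4.773
  184.7 GPa → 184.7
  933200 MPa = 933200 × 10⁻³ GPa = 933.2
  7791 MPa = 7791 × 10⁻³ GPa = 7.791
Sum: 4.773 + 184.7 + 933.2 + 7.791 = 1130.464

1130.464 GPa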